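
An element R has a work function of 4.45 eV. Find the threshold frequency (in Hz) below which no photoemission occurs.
1.0760e+15 Hz

The threshold frequency is when the photon energy equals the work function:
hf₀ = φ

Solving for f₀:
f₀ = φ/h = (4.45 eV × 1.602×10⁻¹⁹ J/eV) / (6.626×10⁻³⁴ J·s)
f₀ = 1.0760e+15 Hz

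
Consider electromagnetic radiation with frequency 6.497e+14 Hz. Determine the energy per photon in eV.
2.6869 eV

Using E = hf:

E = hf = (6.626×10⁻³⁴ J·s)(6.497e+14 Hz)
E = 2.6869 eV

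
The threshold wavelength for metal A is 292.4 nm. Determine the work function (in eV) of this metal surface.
4.24 eV

At the threshold wavelength, photon energy equals work function:
φ = hc/λ₀

Calculating:
φ = (6.626×10⁻³⁴ J·s)(3×10⁸ m/s) / (292.4×10⁻⁹ m)
φ = 4.24 eV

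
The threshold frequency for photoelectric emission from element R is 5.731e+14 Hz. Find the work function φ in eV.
2.37 eV

At the threshold frequency, photon energy equals work function:
φ = hf₀

Calculating:
φ = (6.626×10⁻³⁴ J·s)(5.731e+14 Hz)
φ = 2.37 eV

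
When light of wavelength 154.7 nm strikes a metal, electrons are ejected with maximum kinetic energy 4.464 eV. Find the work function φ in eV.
3.55 eV

From Einstein's photoelectric equation: KE_max = hf - φ = hc/λ - φ

Rearranging for φ:
φ = hc/λ - KE_max

Calculate photon energy:
E_photon = hc/λ = 8.0145 eV

Therefore:
φ = 8.0145 - 4.464 = 3.55 eV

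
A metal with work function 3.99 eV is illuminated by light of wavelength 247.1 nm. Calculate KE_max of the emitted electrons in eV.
1.0276 eV

Using Einstein's photoelectric equation: KE_max = hf - φ = hc/λ - φ

First, calculate the photon energy:
E_photon = hc/λ = (6.626×10⁻³⁴ J·s)(3×10⁸ m/s) / (247.1×10⁻⁹ m)
E_photon = 5.0176 eV

Then, the maximum kinetic energy:
KE_max = E_photon - φ = 5.0176 eV - 3.99 eV = 1.0276 eV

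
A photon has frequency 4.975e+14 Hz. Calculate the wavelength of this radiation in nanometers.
602.60 nm

Using the wave equation: c = fλ

Solving for wavelength:
λ = c/f = (3×10⁸ m/s) / (4.975e+14 Hz)
λ = 602.60 nm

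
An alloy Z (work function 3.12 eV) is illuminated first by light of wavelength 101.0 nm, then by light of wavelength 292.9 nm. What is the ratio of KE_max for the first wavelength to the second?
8.2262

Using Einstein's equation: KE_max = hc/λ - φ

For λ₁ = 101.0 nm:
E₁ = hc/λ₁ = 12.2757 eV
KE₁ = E₁ - φ = 12.2757 - 3.12 = 9.1557 eV

For λ₂ = 292.9 nm:
E₂ = hc/λ₂ = 4.2330 eV
KE₂ = E₂ - φ = 4.2330 - 3.12 = 1.1130 eV

Ratio: KE₁/KE₂ = 9.1557/1.1130 = 8.2262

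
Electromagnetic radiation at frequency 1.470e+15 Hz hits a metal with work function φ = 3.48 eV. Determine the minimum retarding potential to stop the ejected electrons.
2.5994 V

The stopping potential V_s satisfies: eV_s = KE_max

First, find KE_max using Einstein's equation:
E_photon = hf = (6.626×10⁻³⁴ J·s)(1.470e+15 Hz) = 6.0794 eV
KE_max = E_photon - φ = 6.0794 - 3.48 = 2.5994 eV

Since eV_s = KE_max:
V_s = KE_max/e = 2.5994 V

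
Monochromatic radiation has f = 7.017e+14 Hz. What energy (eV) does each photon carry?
2.9020 eV

Using E = hf:

E = hf = (6.626×10⁻³⁴ J·s)(7.017e+14 Hz)
E = 2.9020 eV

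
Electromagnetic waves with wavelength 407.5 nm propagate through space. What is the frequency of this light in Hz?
7.3569e+14 Hz

Using the wave equation: c = fλ

Solving for frequency:
f = c/λ = (3×10⁸ m/s) / (407.5×10⁻⁹ m)
f = 7.3569e+14 Hz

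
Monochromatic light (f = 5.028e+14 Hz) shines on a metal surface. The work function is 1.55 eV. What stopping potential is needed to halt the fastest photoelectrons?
0.5294 V

The stopping potential V_s satisfies: eV_s = KE_max

First, find KE_max using Einstein's equation:
E_photon = hf = (6.626×10⁻³⁴ J·s)(5.028e+14 Hz) = 2.0794 eV
KE_max = E_photon - φ = 2.0794 - 1.55 = 0.5294 eV

Since eV_s = KE_max:
V_s = KE_max/e = 0.5294 V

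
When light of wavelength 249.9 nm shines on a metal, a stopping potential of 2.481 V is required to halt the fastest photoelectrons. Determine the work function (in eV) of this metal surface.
2.48 eV

The stopping potential gives the maximum kinetic energy: KE_max = eV_s = 2.481 eV

From Einstein's photoelectric equation: KE_max = hc/λ - φ
Rearranging: φ = hc/λ - KE_max

Calculate photon energy:
E_photon = hc/λ = (6.626×10⁻³⁴ J·s)(3×10⁸ m/s) / (249.9×10⁻⁹ m) = 4.9614 eV

Therefore:
φ = 4.9614 - 2.481 = 2.48 eV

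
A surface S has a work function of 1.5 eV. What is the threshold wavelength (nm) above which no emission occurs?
826.56 nm

The threshold wavelength is when the photon energy equals the work function:
hc/λ₀ = φ

Solving for λ₀:
λ₀ = hc/φ = (6.626×10⁻³⁴ J·s)(3×10⁸ m/s) / (1.5 eV × 1.602×10⁻¹⁹ J/eV)
λ₀ = 826.56 nm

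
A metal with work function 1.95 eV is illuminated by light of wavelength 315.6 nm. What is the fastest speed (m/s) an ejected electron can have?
8.3425e+05 m/s

First, find the maximum kinetic energy:
E_photon = hc/λ = 3.9285 eV
KE_max = E_photon - φ = 3.9285 - 1.95 = 1.9785 eV

Convert to Joules: KE_max = 1.9785 × 1.602×10⁻¹⁹ J = 3.1699e-19 J

Then use KE = ½mv² to find velocity:
v = √(2·KE/m) = √(2 × 3.1699e-19 J / 9.109e-31 kg)
v = 8.3425e+05 m/s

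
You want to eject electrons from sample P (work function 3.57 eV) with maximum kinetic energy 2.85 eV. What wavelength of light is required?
193.12 nm

From Einstein's equation: KE_max = hc/λ - φ

Rearranging for λ:
hc/λ = KE_max + φ
λ = hc/(KE_max + φ)

Required photon energy:
E_photon = KE_max + φ = 2.85 + 3.57 = 6.42 eV

Required wavelength:
λ = hc/E_photon = (6.626×10⁻³⁴)(3×10⁸) / (6.42 × 1.602×10⁻¹⁹)
λ = 193.12 nm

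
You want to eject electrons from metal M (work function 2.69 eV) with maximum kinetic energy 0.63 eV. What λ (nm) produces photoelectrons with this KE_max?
373.45 nm

From Einstein's equation: KE_max = hc/λ - φ

Rearranging for λ:
hc/λ = KE_max + φ
λ = hc/(KE_max + φ)

Required photon energy:
E_photon = KE_max + φ = 0.63 + 2.69 = 3.32 eV

Required wavelength:
λ = hc/E_photon = (6.626×10⁻³⁴)(3×10⁸) / (3.32 × 1.602×10⁻¹⁹)
λ = 373.45 nm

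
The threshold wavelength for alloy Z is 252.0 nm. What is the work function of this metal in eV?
4.92 eV

At the threshold wavelength, photon energy equals work function:
φ = hc/λ₀

Calculating:
φ = (6.626×10⁻³⁴ J·s)(3×10⁸ m/s) / (252.0×10⁻⁹ m)
φ = 4.92 eV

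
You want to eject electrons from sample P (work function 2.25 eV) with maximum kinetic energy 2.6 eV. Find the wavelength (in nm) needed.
255.64 nm

From Einstein's equation: KE_max = hc/λ - φ

Rearranging for λ:
hc/λ = KE_max + φ
λ = hc/(KE_max + φ)

Required photon energy:
E_photon = KE_max + φ = 2.6 + 2.25 = 4.85 eV

Required wavelength:
λ = hc/E_photon = (6.626×10⁻³⁴)(3×10⁸) / (4.85 × 1.602×10⁻¹⁹)
λ = 255.64 nm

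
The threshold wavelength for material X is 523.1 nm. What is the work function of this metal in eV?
2.37 eV

At the threshold wavelength, photon energy equals work function:
φ = hc/λ₀

Calculating:
φ = (6.626×10⁻³⁴ J·s)(3×10⁸ m/s) / (523.1×10⁻⁹ m)
φ = 2.37 eV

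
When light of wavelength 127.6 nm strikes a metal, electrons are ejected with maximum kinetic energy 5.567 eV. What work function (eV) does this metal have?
4.15 eV

From Einstein's photoelectric equation: KE_max = hf - φ = hc/λ - φ

Rearranging for φ:
φ = hc/λ - KE_max

Calculate photon energy:
E_photon = hc/λ = 9.7166 eV

Therefore:
φ = 9.7166 - 5.567 = 4.15 eV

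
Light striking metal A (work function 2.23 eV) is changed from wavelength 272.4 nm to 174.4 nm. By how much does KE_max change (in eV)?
2.5576 eV

Using Einstein's equation: KE_max = hc/λ - φ

For λ₁ = 272.4 nm:
KE₁ = hc/λ₁ - φ = 4.5515 - 2.23 = 2.3215 eV

For λ₂ = 174.4 nm:
KE₂ = hc/λ₂ - φ = 7.1092 - 2.23 = 4.8792 eV

Change in KE:
ΔKE = KE₂ - KE₁ = 4.8792 - 2.3215 = 2.5576 eV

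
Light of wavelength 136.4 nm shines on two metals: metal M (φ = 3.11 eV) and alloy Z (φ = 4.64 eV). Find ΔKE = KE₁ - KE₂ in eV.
1.5300 eV

Using KE_max = hc/λ - φ for each metal:

Photon energy: E = hc/λ = 9.0898 eV

For metal M (φ₁ = 3.11 eV):
KE₁ = E - φ₁ = 9.0898 - 3.11 = 5.9798 eV

For alloy Z (φ₂ = 4.64 eV):
KE₂ = E - φ₂ = 9.0898 - 4.64 = 4.4498 eV

Difference:
ΔKE = KE₁ - KE₂ = 5.9798 - 4.4498 = 1.5300 eV

Note: The difference equals the difference in work functions: 4.64 - 3.11 = 1.53 eV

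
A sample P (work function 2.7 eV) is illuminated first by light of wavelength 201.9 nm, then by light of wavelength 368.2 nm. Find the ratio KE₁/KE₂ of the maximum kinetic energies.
5.1564

Using Einstein's equation: KE_max = hc/λ - φ

For λ₁ = 201.9 nm:
E₁ = hc/λ₁ = 6.1409 eV
KE₁ = E₁ - φ = 6.1409 - 2.7 = 3.4409 eV

For λ₂ = 368.2 nm:
E₂ = hc/λ₂ = 3.3673 eV
KE₂ = E₂ - φ = 3.3673 - 2.7 = 0.6673 eV

Ratio: KE₁/KE₂ = 3.4409/0.6673 = 5.1564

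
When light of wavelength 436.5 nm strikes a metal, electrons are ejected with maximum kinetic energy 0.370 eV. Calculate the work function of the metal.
2.47 eV

From Einstein's photoelectric equation: KE_max = hf - φ = hc/λ - φ

Rearranging for φ:
φ = hc/λ - KE_max

Calculate photon energy:
E_photon = hc/λ = 2.8404 eV

Therefore:
φ = 2.8404 - 0.370 = 2.47 eV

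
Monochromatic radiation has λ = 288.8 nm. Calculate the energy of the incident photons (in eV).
4.2931 eV

Using E = hf = hc/λ:

E = hc/λ = (6.626×10⁻³⁴ J·s)(3×10⁸ m/s) / (288.8×10⁻⁹ m)
E = 4.2931 eV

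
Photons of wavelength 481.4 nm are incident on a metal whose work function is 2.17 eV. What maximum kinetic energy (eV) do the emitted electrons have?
0.4055 eV

Using Einstein's photoelectric equation: KE_max = hf - φ = hc/λ - φ

First, calculate the photon energy:
E_photon = hc/λ = (6.626×10⁻³⁴ J·s)(3×10⁸ m/s) / (481.4×10⁻⁹ m)
E_photon = 2.5755 eV

Then, the maximum kinetic energy:
KE_max = E_photon - φ = 2.5755 eV - 2.17 eV = 0.4055 eV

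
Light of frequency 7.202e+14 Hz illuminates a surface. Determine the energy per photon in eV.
2.9785 eV

Using E = hf:

E = hf = (6.626×10⁻³⁴ J·s)(7.202e+14 Hz)
E = 2.9785 eV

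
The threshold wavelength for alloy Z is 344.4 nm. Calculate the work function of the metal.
3.60 eV

At the threshold wavelength, photon energy equals work function:
φ = hc/λ₀

Calculating:
φ = (6.626×10⁻³⁴ J·s)(3×10⁸ m/s) / (344.4×10⁻⁹ m)
φ = 3.60 eV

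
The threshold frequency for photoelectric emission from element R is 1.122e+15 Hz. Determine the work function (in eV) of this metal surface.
4.64 eV

At the threshold frequency, photon energy equals work function:
φ = hf₀

Calculating:
φ = (6.626×10⁻³⁴ J·s)(1.122e+15 Hz)
φ = 4.64 eV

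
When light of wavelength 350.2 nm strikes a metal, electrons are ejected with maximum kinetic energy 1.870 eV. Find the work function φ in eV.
1.67 eV

From Einstein's photoelectric equation: KE_max = hf - φ = hc/λ - φ

Rearranging for φ:
φ = hc/λ - KE_max

Calculate photon energy:
E_photon = hc/λ = 3.5404 eV

Therefore:
φ = 3.5404 - 1.870 = 1.67 eV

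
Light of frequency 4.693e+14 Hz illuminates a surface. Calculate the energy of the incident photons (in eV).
1.9409 eV

Using E = hf:

E = hf = (6.626×10⁻³⁴ J·s)(4.693e+14 Hz)
E = 1.9409 eV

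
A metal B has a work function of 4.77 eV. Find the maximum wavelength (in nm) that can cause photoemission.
259.92 nm

The threshold wavelength is when the photon energy equals the work function:
hc/λ₀ = φ

Solving for λ₀:
λ₀ = hc/φ = (6.626×10⁻³⁴ J·s)(3×10⁸ m/s) / (4.77 eV × 1.602×10⁻¹⁹ J/eV)
λ₀ = 259.92 nm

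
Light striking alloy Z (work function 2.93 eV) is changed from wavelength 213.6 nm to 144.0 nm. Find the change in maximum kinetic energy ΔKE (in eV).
2.8055 eV

Using Einstein's equation: KE_max = hc/λ - φ

For λ₁ = 213.6 nm:
KE₁ = hc/λ₁ - φ = 5.8045 - 2.93 = 2.8745 eV

For λ₂ = 144.0 nm:
KE₂ = hc/λ₂ - φ = 8.6100 - 2.93 = 5.6800 eV

Change in KE:
ΔKE = KE₂ - KE₁ = 5.6800 - 2.8745 = 2.8055 eV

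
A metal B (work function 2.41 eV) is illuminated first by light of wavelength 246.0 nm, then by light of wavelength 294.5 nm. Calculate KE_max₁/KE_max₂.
1.4611

Using Einstein's equation: KE_max = hc/λ - φ

For λ₁ = 246.0 nm:
E₁ = hc/λ₁ = 5.0400 eV
KE₁ = E₁ - φ = 5.0400 - 2.41 = 2.6300 eV

For λ₂ = 294.5 nm:
E₂ = hc/λ₂ = 4.2100 eV
KE₂ = E₂ - φ = 4.2100 - 2.41 = 1.8000 eV

Ratio: KE₁/KE₂ = 2.6300/1.8000 = 1.4611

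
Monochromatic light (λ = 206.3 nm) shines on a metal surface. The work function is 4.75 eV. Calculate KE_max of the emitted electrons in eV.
1.2599 eV

Using Einstein's photoelectric equation: KE_max = hf - φ = hc/λ - φ

First, calculate the photon energy:
E_photon = hc/λ = (6.626×10⁻³⁴ J·s)(3×10⁸ m/s) / (206.3×10⁻⁹ m)
E_photon = 6.0099 eV

Then, the maximum kinetic energy:
KE_max = E_photon - φ = 6.0099 eV - 4.75 eV = 1.2599 eV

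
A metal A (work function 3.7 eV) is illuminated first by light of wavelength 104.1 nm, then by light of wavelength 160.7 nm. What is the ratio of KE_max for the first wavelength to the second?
2.0447

Using Einstein's equation: KE_max = hc/λ - φ

For λ₁ = 104.1 nm:
E₁ = hc/λ₁ = 11.9101 eV
KE₁ = E₁ - φ = 11.9101 - 3.7 = 8.2101 eV

For λ₂ = 160.7 nm:
E₂ = hc/λ₂ = 7.7153 eV
KE₂ = E₂ - φ = 7.7153 - 3.7 = 4.0153 eV

Ratio: KE₁/KE₂ = 8.2101/4.0153 = 2.0447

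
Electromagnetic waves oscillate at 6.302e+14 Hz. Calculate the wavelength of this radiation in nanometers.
475.71 nm

Using the wave equation: c = fλ

Solving for wavelength:
λ = c/f = (3×10⁸ m/s) / (6.302e+14 Hz)
λ = 475.71 nm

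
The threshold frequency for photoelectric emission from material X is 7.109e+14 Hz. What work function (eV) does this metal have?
2.94 eV

At the threshold frequency, photon energy equals work function:
φ = hf₀

Calculating:
φ = (6.626×10⁻³⁴ J·s)(7.109e+14 Hz)
φ = 2.94 eV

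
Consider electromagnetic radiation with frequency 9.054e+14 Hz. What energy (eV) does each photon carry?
3.7444 eV

Using E = hf:

E = hf = (6.626×10⁻³⁴ J·s)(9.054e+14 Hz)
E = 3.7444 eV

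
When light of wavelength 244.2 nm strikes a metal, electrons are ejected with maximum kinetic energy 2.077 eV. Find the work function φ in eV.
3.00 eV

From Einstein's photoelectric equation: KE_max = hf - φ = hc/λ - φ

Rearranging for φ:
φ = hc/λ - KE_max

Calculate photon energy:
E_photon = hc/λ = 5.0772 eV

Therefore:
φ = 5.0772 - 2.077 = 3.00 eV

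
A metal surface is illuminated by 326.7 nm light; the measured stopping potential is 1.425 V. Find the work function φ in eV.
2.37 eV

The stopping potential gives the maximum kinetic energy: KE_max = eV_s = 1.425 eV

From Einstein's photoelectric equation: KE_max = hc/λ - φ
Rearranging: φ = hc/λ - KE_max

Calculate photon energy:
E_photon = hc/λ = (6.626×10⁻³⁴ J·s)(3×10⁸ m/s) / (326.7×10⁻⁹ m) = 3.7950 eV

Therefore:
φ = 3.7950 - 1.425 = 2.37 eV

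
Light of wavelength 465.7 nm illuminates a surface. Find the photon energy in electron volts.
2.6623 eV

Using E = hf = hc/λ:

E = hc/λ = (6.626×10⁻³⁴ J·s)(3×10⁸ m/s) / (465.7×10⁻⁹ m)
E = 2.6623 eV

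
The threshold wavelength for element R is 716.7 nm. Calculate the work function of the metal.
1.73 eV

At the threshold wavelength, photon energy equals work function:
φ = hc/λ₀

Calculating:
φ = (6.626×10⁻³⁴ J·s)(3×10⁸ m/s) / (716.7×10⁻⁹ m)
φ = 1.73 eV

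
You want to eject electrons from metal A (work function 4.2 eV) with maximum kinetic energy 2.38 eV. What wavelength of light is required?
188.43 nm

From Einstein's equation: KE_max = hc/λ - φ

Rearranging for λ:
hc/λ = KE_max + φ
λ = hc/(KE_max + φ)

Required photon energy:
E_photon = KE_max + φ = 2.38 + 4.2 = 6.58 eV

Required wavelength:
λ = hc/E_photon = (6.626×10⁻³⁴)(3×10⁸) / (6.58 × 1.602×10⁻¹⁹)
λ = 188.43 nm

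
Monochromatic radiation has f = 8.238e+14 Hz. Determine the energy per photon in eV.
3.4070 eV

Using E = hf:

E = hf = (6.626×10⁻³⁴ J·s)(8.238e+14 Hz)
E = 3.4070 eV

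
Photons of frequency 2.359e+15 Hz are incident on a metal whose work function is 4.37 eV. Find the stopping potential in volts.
5.3860 V

The stopping potential V_s satisfies: eV_s = KE_max

First, find KE_max using Einstein's equation:
E_photon = hf = (6.626×10⁻³⁴ J·s)(2.359e+15 Hz) = 9.7560 eV
KE_max = E_photon - φ = 9.7560 - 4.37 = 5.3860 eV

Since eV_s = KE_max:
V_s = KE_max/e = 5.3860 V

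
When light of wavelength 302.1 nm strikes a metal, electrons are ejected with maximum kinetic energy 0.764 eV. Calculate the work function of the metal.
3.34 eV

From Einstein's photoelectric equation: KE_max = hf - φ = hc/λ - φ

Rearranging for φ:
φ = hc/λ - KE_max

Calculate photon energy:
E_photon = hc/λ = 4.1041 eV

Therefore:
φ = 4.1041 - 0.764 = 3.34 eV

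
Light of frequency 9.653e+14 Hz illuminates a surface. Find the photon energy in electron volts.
3.9922 eV

Using E = hf:

E = hf = (6.626×10⁻³⁴ J·s)(9.653e+14 Hz)
E = 3.9922 eV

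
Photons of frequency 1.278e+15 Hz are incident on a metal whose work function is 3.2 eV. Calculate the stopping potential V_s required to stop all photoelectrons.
2.0854 V

The stopping potential V_s satisfies: eV_s = KE_max

First, find KE_max using Einstein's equation:
E_photon = hf = (6.626×10⁻³⁴ J·s)(1.278e+15 Hz) = 5.2854 eV
KE_max = E_photon - φ = 5.2854 - 3.2 = 2.0854 eV

Since eV_s = KE_max:
V_s = KE_max/e = 2.0854 V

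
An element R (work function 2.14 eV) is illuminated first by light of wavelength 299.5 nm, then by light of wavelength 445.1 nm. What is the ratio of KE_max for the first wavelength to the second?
3.0977

Using Einstein's equation: KE_max = hc/λ - φ

For λ₁ = 299.5 nm:
E₁ = hc/λ₁ = 4.1397 eV
KE₁ = E₁ - φ = 4.1397 - 2.14 = 1.9997 eV

For λ₂ = 445.1 nm:
E₂ = hc/λ₂ = 2.7855 eV
KE₂ = E₂ - φ = 2.7855 - 2.14 = 0.6455 eV

Ratio: KE₁/KE₂ = 1.9997/0.6455 = 3.0977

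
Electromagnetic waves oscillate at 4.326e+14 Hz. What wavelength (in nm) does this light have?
693.00 nm

Using the wave equation: c = fλ

Solving for wavelength:
λ = c/f = (3×10⁸ m/s) / (4.326e+14 Hz)
λ = 693.00 nm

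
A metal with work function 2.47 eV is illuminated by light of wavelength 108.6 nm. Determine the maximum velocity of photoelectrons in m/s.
1.7740e+06 m/s

First, find the maximum kinetic energy:
E_photon = hc/λ = 11.4166 eV
KE_max = E_photon - φ = 11.4166 - 2.47 = 8.9466 eV

Convert to Joules: KE_max = 8.9466 × 1.602×10⁻¹⁹ J = 1.4334e-18 J

Then use KE = ½mv² to find velocity:
v = √(2·KE/m) = √(2 × 1.4334e-18 J / 9.109e-31 kg)
v = 1.7740e+06 m/s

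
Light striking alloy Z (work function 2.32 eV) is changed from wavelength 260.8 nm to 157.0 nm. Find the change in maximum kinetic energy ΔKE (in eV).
3.1431 eV

Using Einstein's equation: KE_max = hc/λ - φ

For λ₁ = 260.8 nm:
KE₁ = hc/λ₁ - φ = 4.7540 - 2.32 = 2.4340 eV

For λ₂ = 157.0 nm:
KE₂ = hc/λ₂ - φ = 7.8971 - 2.32 = 5.5771 eV

Change in KE:
ΔKE = KE₂ - KE₁ = 5.5771 - 2.4340 = 3.1431 eV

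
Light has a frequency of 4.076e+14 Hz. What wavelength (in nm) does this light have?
735.51 nm

Using the wave equation: c = fλ

Solving for wavelength:
λ = c/f = (3×10⁸ m/s) / (4.076e+14 Hz)
λ = 735.51 nm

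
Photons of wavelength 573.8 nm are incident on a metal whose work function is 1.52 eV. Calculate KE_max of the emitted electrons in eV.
0.6408 eV

Using Einstein's photoelectric equation: KE_max = hf - φ = hc/λ - φ

First, calculate the photon energy:
E_photon = hc/λ = (6.626×10⁻³⁴ J·s)(3×10⁸ m/s) / (573.8×10⁻⁹ m)
E_photon = 2.1608 eV

Then, the maximum kinetic energy:
KE_max = E_photon - φ = 2.1608 eV - 1.52 eV = 0.6408 eV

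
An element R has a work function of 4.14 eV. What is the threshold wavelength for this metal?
299.48 nm

The threshold wavelength is when the photon energy equals the work function:
hc/λ₀ = φ

Solving for λ₀:
λ₀ = hc/φ = (6.626×10⁻³⁴ J·s)(3×10⁸ m/s) / (4.14 eV × 1.602×10⁻¹⁹ J/eV)
λ₀ = 299.48 nm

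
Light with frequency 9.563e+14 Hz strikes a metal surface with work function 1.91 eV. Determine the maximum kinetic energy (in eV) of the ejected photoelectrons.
2.0449 eV

Using Einstein's photoelectric equation: KE_max = hf - φ

First, calculate the photon energy:
E_photon = hf = (6.626×10⁻³⁴ J·s)(9.563e+14 Hz)
E_photon = 3.9549 eV

Then, the maximum kinetic energy:
KE_max = E_photon - φ = 3.9549 eV - 1.91 eV = 2.0449 eV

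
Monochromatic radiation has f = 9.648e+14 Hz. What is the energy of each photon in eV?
3.9901 eV

Using E = hf:

E = hf = (6.626×10⁻³⁴ J·s)(9.648e+14 Hz)
E = 3.9901 eV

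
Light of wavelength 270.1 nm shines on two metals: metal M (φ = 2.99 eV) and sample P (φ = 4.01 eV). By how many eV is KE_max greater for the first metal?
1.0200 eV

Using KE_max = hc/λ - φ for each metal:

Photon energy: E = hc/λ = 4.5903 eV

For metal M (φ₁ = 2.99 eV):
KE₁ = E - φ₁ = 4.5903 - 2.99 = 1.6003 eV

For sample P (φ₂ = 4.01 eV):
KE₂ = E - φ₂ = 4.5903 - 4.01 = 0.5803 eV

Difference:
ΔKE = KE₁ - KE₂ = 1.6003 - 0.5803 = 1.0200 eV

Note: The difference equals the difference in work functions: 4.01 - 2.99 = 1.02 eV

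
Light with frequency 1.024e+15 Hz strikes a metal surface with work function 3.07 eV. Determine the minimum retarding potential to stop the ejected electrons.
1.1649 V

The stopping potential V_s satisfies: eV_s = KE_max

First, find KE_max using Einstein's equation:
E_photon = hf = (6.626×10⁻³⁴ J·s)(1.024e+15 Hz) = 4.2349 eV
KE_max = E_photon - φ = 4.2349 - 3.07 = 1.1649 eV

Since eV_s = KE_max:
V_s = KE_max/e = 1.1649 V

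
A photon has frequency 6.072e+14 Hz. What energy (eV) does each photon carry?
2.5112 eV

Using E = hf:

E = hf = (6.626×10⁻³⁴ J·s)(6.072e+14 Hz)
E = 2.5112 eV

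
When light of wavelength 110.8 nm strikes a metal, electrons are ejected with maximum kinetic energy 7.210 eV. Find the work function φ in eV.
3.98 eV

From Einstein's photoelectric equation: KE_max = hf - φ = hc/λ - φ

Rearranging for φ:
φ = hc/λ - KE_max

Calculate photon energy:
E_photon = hc/λ = 11.1899 eV

Therefore:
φ = 11.1899 - 7.210 = 3.98 eV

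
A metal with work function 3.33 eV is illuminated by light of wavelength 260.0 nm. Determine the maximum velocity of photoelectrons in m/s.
7.1138e+05 m/s

First, find the maximum kinetic energy:
E_photon = hc/λ = 4.7686 eV
KE_max = E_photon - φ = 4.7686 - 3.33 = 1.4386 eV

Convert to Joules: KE_max = 1.4386 × 1.602×10⁻¹⁹ J = 2.3049e-19 J

Then use KE = ½mv² to find velocity:
v = √(2·KE/m) = √(2 × 2.3049e-19 J / 9.109e-31 kg)
v = 7.1138e+05 m/s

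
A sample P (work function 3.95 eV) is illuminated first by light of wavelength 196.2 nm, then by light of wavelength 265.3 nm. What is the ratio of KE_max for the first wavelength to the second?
3.2754

Using Einstein's equation: KE_max = hc/λ - φ

For λ₁ = 196.2 nm:
E₁ = hc/λ₁ = 6.3193 eV
KE₁ = E₁ - φ = 6.3193 - 3.95 = 2.3693 eV

For λ₂ = 265.3 nm:
E₂ = hc/λ₂ = 4.6734 eV
KE₂ = E₂ - φ = 4.6734 - 3.95 = 0.7234 eV

Ratio: KE₁/KE₂ = 2.3693/0.7234 = 3.2754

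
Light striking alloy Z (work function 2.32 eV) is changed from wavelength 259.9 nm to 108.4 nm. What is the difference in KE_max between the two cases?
6.6672 eV

Using Einstein's equation: KE_max = hc/λ - φ

For λ₁ = 259.9 nm:
KE₁ = hc/λ₁ - φ = 4.7705 - 2.32 = 2.4505 eV

For λ₂ = 108.4 nm:
KE₂ = hc/λ₂ - φ = 11.4377 - 2.32 = 9.1177 eV

Change in KE:
ΔKE = KE₂ - KE₁ = 9.1177 - 2.4505 = 6.6672 eV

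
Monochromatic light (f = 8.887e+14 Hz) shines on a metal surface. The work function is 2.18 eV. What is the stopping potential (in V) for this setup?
1.4954 V

The stopping potential V_s satisfies: eV_s = KE_max

First, find KE_max using Einstein's equation:
E_photon = hf = (6.626×10⁻³⁴ J·s)(8.887e+14 Hz) = 3.6754 eV
KE_max = E_photon - φ = 3.6754 - 2.18 = 1.4954 eV

Since eV_s = KE_max:
V_s = KE_max/e = 1.4954 V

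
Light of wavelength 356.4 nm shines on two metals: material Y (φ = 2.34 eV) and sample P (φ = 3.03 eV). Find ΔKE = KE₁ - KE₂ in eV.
0.6900 eV

Using KE_max = hc/λ - φ for each metal:

Photon energy: E = hc/λ = 3.4788 eV

For material Y (φ₁ = 2.34 eV):
KE₁ = E - φ₁ = 3.4788 - 2.34 = 1.1388 eV

For sample P (φ₂ = 3.03 eV):
KE₂ = E - φ₂ = 3.4788 - 3.03 = 0.4488 eV

Difference:
ΔKE = KE₁ - KE₂ = 1.1388 - 0.4488 = 0.6900 eV

Note: The difference equals the difference in work functions: 3.03 - 2.34 = 0.69 eV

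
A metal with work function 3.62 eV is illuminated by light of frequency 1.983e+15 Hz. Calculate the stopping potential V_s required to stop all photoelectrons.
4.5810 V

The stopping potential V_s satisfies: eV_s = KE_max

First, find KE_max using Einstein's equation:
E_photon = hf = (6.626×10⁻³⁴ J·s)(1.983e+15 Hz) = 8.2010 eV
KE_max = E_photon - φ = 8.2010 - 3.62 = 4.5810 eV

Since eV_s = KE_max:
V_s = KE_max/e = 4.5810 V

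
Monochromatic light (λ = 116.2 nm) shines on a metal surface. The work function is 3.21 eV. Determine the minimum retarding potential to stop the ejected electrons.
7.4599 V

The stopping potential V_s satisfies: eV_s = KE_max

First, find KE_max using Einstein's equation:
E_photon = hc/λ = 10.6699 eV
KE_max = E_photon - φ = 10.6699 - 3.21 = 7.4599 eV

Since eV_s = KE_max:
V_s = KE_max/e = 7.4599 V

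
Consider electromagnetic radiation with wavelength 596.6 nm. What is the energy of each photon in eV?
2.0782 eV

Using E = hf = hc/λ:

E = hc/λ = (6.626×10⁻³⁴ J·s)(3×10⁸ m/s) / (596.6×10⁻⁹ m)
E = 2.0782 eV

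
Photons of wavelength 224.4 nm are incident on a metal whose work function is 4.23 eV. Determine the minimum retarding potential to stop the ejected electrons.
1.2951 V

The stopping potential V_s satisfies: eV_s = KE_max

First, find KE_max using Einstein's equation:
E_photon = hc/λ = 5.5251 eV
KE_max = E_photon - φ = 5.5251 - 4.23 = 1.2951 eV

Since eV_s = KE_max:
V_s = KE_max/e = 1.2951 V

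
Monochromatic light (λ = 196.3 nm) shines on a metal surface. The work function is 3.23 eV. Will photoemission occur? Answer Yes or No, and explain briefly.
Yes

For photoemission, the photon energy must exceed the work function.

Photon energy: E = hc/λ = 6.3161 eV
Work function: φ = 3.23 eV

Since E_photon (6.3161 eV) > φ (3.23 eV), photoemission WILL occur.
The threshold wavelength is λ₀ = hc/φ = 383.9 nm.
Since 196.3 nm < 383.9 nm, the light has sufficient energy.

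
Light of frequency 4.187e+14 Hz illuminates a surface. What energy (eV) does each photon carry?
1.7316 eV

Using E = hf:

E = hf = (6.626×10⁻³⁴ J·s)(4.187e+14 Hz)
E = 1.7316 eV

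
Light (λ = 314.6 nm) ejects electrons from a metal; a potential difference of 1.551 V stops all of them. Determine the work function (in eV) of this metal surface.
2.39 eV

The stopping potential gives the maximum kinetic energy: KE_max = eV_s = 1.551 eV

From Einstein's photoelectric equation: KE_max = hc/λ - φ
Rearranging: φ = hc/λ - KE_max

Calculate photon energy:
E_photon = hc/λ = (6.626×10⁻³⁴ J·s)(3×10⁸ m/s) / (314.6×10⁻⁹ m) = 3.9410 eV

Therefore:
φ = 3.9410 - 1.551 = 2.39 eV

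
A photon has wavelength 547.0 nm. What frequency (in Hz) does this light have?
5.4807e+14 Hz

Using the wave equation: c = fλ

Solving for frequency:
f = c/λ = (3×10⁸ m/s) / (547.0×10⁻⁹ m)
f = 5.4807e+14 Hz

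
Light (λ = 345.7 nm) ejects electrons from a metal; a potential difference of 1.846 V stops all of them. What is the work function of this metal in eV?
1.74 eV

The stopping potential gives the maximum kinetic energy: KE_max = eV_s = 1.846 eV

From Einstein's photoelectric equation: KE_max = hc/λ - φ
Rearranging: φ = hc/λ - KE_max

Calculate photon energy:
E_photon = hc/λ = (6.626×10⁻³⁴ J·s)(3×10⁸ m/s) / (345.7×10⁻⁹ m) = 3.5865 eV

Therefore:
φ = 3.5865 - 1.846 = 1.74 eV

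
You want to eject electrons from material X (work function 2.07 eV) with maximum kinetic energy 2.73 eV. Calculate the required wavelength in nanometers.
258.30 nm

From Einstein's equation: KE_max = hc/λ - φ

Rearranging for λ:
hc/λ = KE_max + φ
λ = hc/(KE_max + φ)

Required photon energy:
E_photon = KE_max + φ = 2.73 + 2.07 = 4.80 eV

Required wavelength:
λ = hc/E_photon = (6.626×10⁻³⁴)(3×10⁸) / (4.80 × 1.602×10⁻¹⁹)
λ = 258.30 nm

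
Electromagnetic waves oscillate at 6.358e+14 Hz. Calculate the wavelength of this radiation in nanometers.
471.52 nm

Using the wave equation: c = fλ

Solving for wavelength:
λ = c/f = (3×10⁸ m/s) / (6.358e+14 Hz)
λ = 471.52 nm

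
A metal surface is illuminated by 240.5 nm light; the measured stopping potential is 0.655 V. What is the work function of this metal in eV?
4.50 eV

The stopping potential gives the maximum kinetic energy: KE_max = eV_s = 0.655 eV

From Einstein's photoelectric equation: KE_max = hc/λ - φ
Rearranging: φ = hc/λ - KE_max

Calculate photon energy:
E_photon = hc/λ = (6.626×10⁻³⁴ J·s)(3×10⁸ m/s) / (240.5×10⁻⁹ m) = 5.1553 eV

Therefore:
φ = 5.1553 - 0.655 = 4.50 eV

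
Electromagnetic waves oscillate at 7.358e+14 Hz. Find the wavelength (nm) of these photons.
407.44 nm

Using the wave equation: c = fλ

Solving for wavelength:
λ = c/f = (3×10⁸ m/s) / (7.358e+14 Hz)
λ = 407.44 nm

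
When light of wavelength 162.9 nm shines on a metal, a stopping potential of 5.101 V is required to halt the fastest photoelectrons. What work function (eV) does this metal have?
2.51 eV

The stopping potential gives the maximum kinetic energy: KE_max = eV_s = 5.101 eV

From Einstein's photoelectric equation: KE_max = hc/λ - φ
Rearranging: φ = hc/λ - KE_max

Calculate photon energy:
E_photon = hc/λ = (6.626×10⁻³⁴ J·s)(3×10⁸ m/s) / (162.9×10⁻⁹ m) = 7.6111 eV

Therefore:
φ = 7.6111 - 5.101 = 2.51 eV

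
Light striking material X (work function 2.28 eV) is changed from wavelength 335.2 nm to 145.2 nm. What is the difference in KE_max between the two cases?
4.8400 eV

Using Einstein's equation: KE_max = hc/λ - φ

For λ₁ = 335.2 nm:
KE₁ = hc/λ₁ - φ = 3.6988 - 2.28 = 1.4188 eV

For λ₂ = 145.2 nm:
KE₂ = hc/λ₂ - φ = 8.5389 - 2.28 = 6.2589 eV

Change in KE:
ΔKE = KE₂ - KE₁ = 6.2589 - 1.4188 = 4.8400 eV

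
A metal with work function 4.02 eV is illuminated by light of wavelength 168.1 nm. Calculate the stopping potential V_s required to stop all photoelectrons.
3.3556 V

The stopping potential V_s satisfies: eV_s = KE_max

First, find KE_max using Einstein's equation:
E_photon = hc/λ = 7.3756 eV
KE_max = E_photon - φ = 7.3756 - 4.02 = 3.3556 eV

Since eV_s = KE_max:
V_s = KE_max/e = 3.3556 V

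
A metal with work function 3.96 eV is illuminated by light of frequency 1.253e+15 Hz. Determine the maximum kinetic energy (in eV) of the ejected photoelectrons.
1.2220 eV

Using Einstein's photoelectric equation: KE_max = hf - φ

First, calculate the photon energy:
E_photon = hf = (6.626×10⁻³⁴ J·s)(1.253e+15 Hz)
E_photon = 5.1820 eV

Then, the maximum kinetic energy:
KE_max = E_photon - φ = 5.1820 eV - 3.96 eV = 1.2220 eV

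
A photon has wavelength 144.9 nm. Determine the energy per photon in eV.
8.5565 eV

Using E = hf = hc/λ:

E = hc/λ = (6.626×10⁻³⁴ J·s)(3×10⁸ m/s) / (144.9×10⁻⁹ m)
E = 8.5565 eV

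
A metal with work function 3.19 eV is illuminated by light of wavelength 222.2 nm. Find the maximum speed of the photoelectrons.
9.1688e+05 m/s

First, find the maximum kinetic energy:
E_photon = hc/λ = 5.5798 eV
KE_max = E_photon - φ = 5.5798 - 3.19 = 2.3898 eV

Convert to Joules: KE_max = 2.3898 × 1.602×10⁻¹⁹ J = 3.8290e-19 J

Then use KE = ½mv² to find velocity:
v = √(2·KE/m) = √(2 × 3.8290e-19 J / 9.109e-31 kg)
v = 9.1688e+05 m/s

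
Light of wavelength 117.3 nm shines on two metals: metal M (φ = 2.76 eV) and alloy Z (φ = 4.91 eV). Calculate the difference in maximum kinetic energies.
2.1500 eV

Using KE_max = hc/λ - φ for each metal:

Photon energy: E = hc/λ = 10.5698 eV

For metal M (φ₁ = 2.76 eV):
KE₁ = E - φ₁ = 10.5698 - 2.76 = 7.8098 eV

For alloy Z (φ₂ = 4.91 eV):
KE₂ = E - φ₂ = 10.5698 - 4.91 = 5.6598 eV

Difference:
ΔKE = KE₁ - KE₂ = 7.8098 - 5.6598 = 2.1500 eV

Note: The difference equals the difference in work functions: 4.91 - 2.76 = 2.15 eV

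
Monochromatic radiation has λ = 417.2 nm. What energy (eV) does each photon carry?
2.9718 eV

Using E = hf = hc/λ:

E = hc/λ = (6.626×10⁻³⁴ J·s)(3×10⁸ m/s) / (417.2×10⁻⁹ m)
E = 2.9718 eV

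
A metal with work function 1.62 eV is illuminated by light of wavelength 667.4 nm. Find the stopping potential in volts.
0.2377 V

The stopping potential V_s satisfies: eV_s = KE_max

First, find KE_max using Einstein's equation:
E_photon = hc/λ = 1.8577 eV
KE_max = E_photon - φ = 1.8577 - 1.62 = 0.2377 eV

Since eV_s = KE_max:
V_s = KE_max/e = 0.2377 V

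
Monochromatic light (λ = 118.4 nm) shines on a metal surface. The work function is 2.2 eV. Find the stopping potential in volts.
8.2716 V

The stopping potential V_s satisfies: eV_s = KE_max

First, find KE_max using Einstein's equation:
E_photon = hc/λ = 10.4716 eV
KE_max = E_photon - φ = 10.4716 - 2.2 = 8.2716 eV

Since eV_s = KE_max:
V_s = KE_max/e = 8.2716 V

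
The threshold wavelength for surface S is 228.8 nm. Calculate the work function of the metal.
5.42 eV

At the threshold wavelength, photon energy equals work function:
φ = hc/λ₀

Calculating:
φ = (6.626×10⁻³⁴ J·s)(3×10⁸ m/s) / (228.8×10⁻⁹ m)
φ = 5.42 eV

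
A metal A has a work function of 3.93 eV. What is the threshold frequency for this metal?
9.5027e+14 Hz

The threshold frequency is when the photon energy equals the work function:
hf₀ = φ

Solving for f₀:
f₀ = φ/h = (3.93 eV × 1.602×10⁻¹⁹ J/eV) / (6.626×10⁻³⁴ J·s)
f₀ = 9.5027e+14 Hz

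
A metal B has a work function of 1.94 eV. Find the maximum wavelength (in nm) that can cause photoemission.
639.09 nm

The threshold wavelength is when the photon energy equals the work function:
hc/λ₀ = φ

Solving for λ₀:
λ₀ = hc/φ = (6.626×10⁻³⁴ J·s)(3×10⁸ m/s) / (1.94 eV × 1.602×10⁻¹⁹ J/eV)
λ₀ = 639.09 nm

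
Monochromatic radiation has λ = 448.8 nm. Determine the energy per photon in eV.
2.7626 eV

Using E = hf = hc/λ:

E = hc/λ = (6.626×10⁻³⁴ J·s)(3×10⁸ m/s) / (448.8×10⁻⁹ m)
E = 2.7626 eV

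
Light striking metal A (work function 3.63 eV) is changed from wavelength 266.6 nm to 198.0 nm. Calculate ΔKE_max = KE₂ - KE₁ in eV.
1.6113 eV

Using Einstein's equation: KE_max = hc/λ - φ

For λ₁ = 266.6 nm:
KE₁ = hc/λ₁ - φ = 4.6506 - 3.63 = 1.0206 eV

For λ₂ = 198.0 nm:
KE₂ = hc/λ₂ - φ = 6.2618 - 3.63 = 2.6318 eV

Change in KE:
ΔKE = KE₂ - KE₁ = 2.6318 - 1.0206 = 1.6113 eV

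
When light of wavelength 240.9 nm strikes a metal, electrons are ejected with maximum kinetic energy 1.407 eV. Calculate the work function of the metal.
3.74 eV

From Einstein's photoelectric equation: KE_max = hf - φ = hc/λ - φ

Rearranging for φ:
φ = hc/λ - KE_max

Calculate photon energy:
E_photon = hc/λ = 5.1467 eV

Therefore:
φ = 5.1467 - 1.407 = 3.74 eV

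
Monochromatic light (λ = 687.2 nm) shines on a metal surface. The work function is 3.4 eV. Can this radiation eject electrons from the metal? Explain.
No

For photoemission, the photon energy must exceed the work function.

Photon energy: E = hc/λ = 1.8042 eV
Work function: φ = 3.4 eV

Since E_photon (1.8042 eV) < φ (3.4 eV), photoemission will NOT occur.
The threshold wavelength is λ₀ = hc/φ = 364.7 nm.
Since 687.2 nm > 364.7 nm, the photons lack sufficient energy.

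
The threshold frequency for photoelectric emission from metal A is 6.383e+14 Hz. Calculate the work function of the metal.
2.64 eV

At the threshold frequency, photon energy equals work function:
φ = hf₀

Calculating:
φ = (6.626×10⁻³⁴ J·s)(6.383e+14 Hz)
φ = 2.64 eV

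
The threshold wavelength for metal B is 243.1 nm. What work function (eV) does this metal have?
5.10 eV

At the threshold wavelength, photon energy equals work function:
φ = hc/λ₀

Calculating:
φ = (6.626×10⁻³⁴ J·s)(3×10⁸ m/s) / (243.1×10⁻⁹ m)
φ = 5.10 eV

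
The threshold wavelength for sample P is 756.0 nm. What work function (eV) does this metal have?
1.64 eV

At the threshold wavelength, photon energy equals work function:
φ = hc/λ₀

Calculating:
φ = (6.626×10⁻³⁴ J·s)(3×10⁸ m/s) / (756.0×10⁻⁹ m)
φ = 1.64 eV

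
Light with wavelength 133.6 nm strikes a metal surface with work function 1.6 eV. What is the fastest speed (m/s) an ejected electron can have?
1.6437e+06 m/s

First, find the maximum kinetic energy:
E_photon = hc/λ = 9.2803 eV
KE_max = E_photon - φ = 9.2803 - 1.6 = 7.6803 eV

Convert to Joules: KE_max = 7.6803 × 1.602×10⁻¹⁹ J = 1.2305e-18 J

Then use KE = ½mv² to find velocity:
v = √(2·KE/m) = √(2 × 1.2305e-18 J / 9.109e-31 kg)
v = 1.6437e+06 m/s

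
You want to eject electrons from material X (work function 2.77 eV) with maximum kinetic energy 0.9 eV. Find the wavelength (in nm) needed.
337.83 nm

From Einstein's equation: KE_max = hc/λ - φ

Rearranging for λ:
hc/λ = KE_max + φ
λ = hc/(KE_max + φ)

Required photon energy:
E_photon = KE_max + φ = 0.9 + 2.77 = 3.67 eV

Required wavelength:
λ = hc/E_photon = (6.626×10⁻³⁴)(3×10⁸) / (3.67 × 1.602×10⁻¹⁹)
λ = 337.83 nm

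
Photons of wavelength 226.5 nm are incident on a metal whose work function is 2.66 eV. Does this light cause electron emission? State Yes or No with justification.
Yes

For photoemission, the photon energy must exceed the work function.

Photon energy: E = hc/λ = 5.4739 eV
Work function: φ = 2.66 eV

Since E_photon (5.4739 eV) > φ (2.66 eV), photoemission WILL occur.
The threshold wavelength is λ₀ = hc/φ = 466.1 nm.
Since 226.5 nm < 466.1 nm, the light has sufficient energy.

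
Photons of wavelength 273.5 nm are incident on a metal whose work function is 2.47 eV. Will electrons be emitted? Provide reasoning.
Yes

For photoemission, the photon energy must exceed the work function.

Photon energy: E = hc/λ = 4.5332 eV
Work function: φ = 2.47 eV

Since E_photon (4.5332 eV) > φ (2.47 eV), photoemission WILL occur.
The threshold wavelength is λ₀ = hc/φ = 502.0 nm.
Since 273.5 nm < 502.0 nm, the light has sufficient energy.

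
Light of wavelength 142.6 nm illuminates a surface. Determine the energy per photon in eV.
8.6945 eV

Using E = hf = hc/λ:

E = hc/λ = (6.626×10⁻³⁴ J·s)(3×10⁸ m/s) / (142.6×10⁻⁹ m)
E = 8.6945 eV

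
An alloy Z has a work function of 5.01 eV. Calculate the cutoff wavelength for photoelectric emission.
247.47 nm

The threshold wavelength is when the photon energy equals the work function:
hc/λ₀ = φ

Solving for λ₀:
λ₀ = hc/φ = (6.626×10⁻³⁴ J·s)(3×10⁸ m/s) / (5.01 eV × 1.602×10⁻¹⁹ J/eV)
λ₀ = 247.47 nm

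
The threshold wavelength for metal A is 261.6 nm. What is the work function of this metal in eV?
4.74 eV

At the threshold wavelength, photon energy equals work function:
φ = hc/λ₀

Calculating:
φ = (6.626×10⁻³⁴ J·s)(3×10⁸ m/s) / (261.6×10⁻⁹ m)
φ = 4.74 eV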